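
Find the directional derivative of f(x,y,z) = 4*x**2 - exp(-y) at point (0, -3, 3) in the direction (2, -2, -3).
-2*sqrt(17)*exp(3)/17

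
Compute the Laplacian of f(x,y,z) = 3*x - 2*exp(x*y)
2*(-x**2 - y**2)*exp(x*y)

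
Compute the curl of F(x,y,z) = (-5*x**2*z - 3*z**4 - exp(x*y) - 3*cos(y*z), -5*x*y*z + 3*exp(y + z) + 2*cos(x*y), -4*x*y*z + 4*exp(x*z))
(5*x*y - 4*x*z - 3*exp(y + z), -5*x**2 + 4*y*z + 3*y*sin(y*z) - 12*z**3 - 4*z*exp(x*z), x*exp(x*y) - 5*y*z - 2*y*sin(x*y) - 3*z*sin(y*z))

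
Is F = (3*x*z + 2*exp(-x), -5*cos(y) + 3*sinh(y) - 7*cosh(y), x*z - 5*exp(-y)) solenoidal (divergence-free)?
No, ∇·F = x + 3*z + 5*sin(y) - 7*sinh(y) + 3*cosh(y) - 2*exp(-x)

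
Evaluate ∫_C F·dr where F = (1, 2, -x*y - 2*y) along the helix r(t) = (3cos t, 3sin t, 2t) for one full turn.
0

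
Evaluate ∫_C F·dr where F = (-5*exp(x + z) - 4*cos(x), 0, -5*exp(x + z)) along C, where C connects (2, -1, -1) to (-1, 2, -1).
-5*exp(-2) + 4*sin(1) + 4*sin(2) + 5*E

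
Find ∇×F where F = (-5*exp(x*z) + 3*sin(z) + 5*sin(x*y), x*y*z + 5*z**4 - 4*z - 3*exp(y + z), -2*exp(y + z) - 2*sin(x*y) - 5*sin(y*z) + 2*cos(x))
(-x*y - 2*x*cos(x*y) - 20*z**3 - 5*z*cos(y*z) + exp(y + z) + 4, -5*x*exp(x*z) + 2*y*cos(x*y) + 2*sin(x) + 3*cos(z), -5*x*cos(x*y) + y*z)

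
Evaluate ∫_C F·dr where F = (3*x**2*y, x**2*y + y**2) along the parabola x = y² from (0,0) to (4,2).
2584/21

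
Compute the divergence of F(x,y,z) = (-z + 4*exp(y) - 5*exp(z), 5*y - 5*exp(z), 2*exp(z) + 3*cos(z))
2*exp(z) - 3*sin(z) + 5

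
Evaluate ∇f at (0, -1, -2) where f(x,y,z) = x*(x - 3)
(-3, 0, 0)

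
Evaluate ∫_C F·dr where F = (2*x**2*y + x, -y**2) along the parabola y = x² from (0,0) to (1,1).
17/30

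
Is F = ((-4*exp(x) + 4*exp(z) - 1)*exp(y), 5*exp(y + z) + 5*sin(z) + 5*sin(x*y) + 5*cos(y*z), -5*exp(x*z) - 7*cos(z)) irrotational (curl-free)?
No, ∇×F = (5*y*sin(y*z) - 5*exp(y + z) - 5*cos(z), 5*z*exp(x*z) + 4*exp(y + z), 5*y*cos(x*y) + (4*exp(x) - 4*exp(z) + 1)*exp(y))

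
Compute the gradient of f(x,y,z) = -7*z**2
(0, 0, -14*z)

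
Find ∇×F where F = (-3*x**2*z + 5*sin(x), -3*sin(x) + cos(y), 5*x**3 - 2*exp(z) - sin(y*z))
(-z*cos(y*z), -18*x**2, -3*cos(x))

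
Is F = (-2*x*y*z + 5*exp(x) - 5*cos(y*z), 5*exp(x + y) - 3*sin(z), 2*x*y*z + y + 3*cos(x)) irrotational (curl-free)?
No, ∇×F = (2*x*z + 3*cos(z) + 1, -2*x*y - 2*y*z + 5*y*sin(y*z) + 3*sin(x), 2*x*z - 5*z*sin(y*z) + 5*exp(x + y))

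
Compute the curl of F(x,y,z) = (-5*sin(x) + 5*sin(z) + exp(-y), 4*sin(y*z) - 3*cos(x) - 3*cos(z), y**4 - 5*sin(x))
(4*y**3 - 4*y*cos(y*z) - 3*sin(z), 5*cos(x) + 5*cos(z), 3*sin(x) + exp(-y))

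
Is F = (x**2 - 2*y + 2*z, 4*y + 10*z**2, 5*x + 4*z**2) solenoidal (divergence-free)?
No, ∇·F = 2*x + 8*z + 4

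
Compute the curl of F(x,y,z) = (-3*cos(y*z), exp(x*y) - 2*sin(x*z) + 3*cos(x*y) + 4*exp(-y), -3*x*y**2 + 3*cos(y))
(-6*x*y + 2*x*cos(x*z) - 3*sin(y), 3*y*(y + sin(y*z)), y*exp(x*y) - 3*y*sin(x*y) - 3*z*sin(y*z) - 2*z*cos(x*z))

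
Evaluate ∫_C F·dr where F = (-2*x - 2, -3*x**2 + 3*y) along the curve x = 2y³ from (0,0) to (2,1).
-115/14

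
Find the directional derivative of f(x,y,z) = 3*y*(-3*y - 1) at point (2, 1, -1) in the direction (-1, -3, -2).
9*sqrt(14)/2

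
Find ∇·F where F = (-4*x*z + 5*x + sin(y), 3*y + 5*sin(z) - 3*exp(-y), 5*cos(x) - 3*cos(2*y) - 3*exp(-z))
-4*z + 8 + 3*exp(-z) + 3*exp(-y)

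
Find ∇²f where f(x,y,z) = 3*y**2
6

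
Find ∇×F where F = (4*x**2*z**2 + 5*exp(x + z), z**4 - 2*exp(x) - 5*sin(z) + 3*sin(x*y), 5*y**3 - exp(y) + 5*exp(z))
(15*y**2 - 4*z**3 - exp(y) + 5*cos(z), 8*x**2*z + 5*exp(x + z), 3*y*cos(x*y) - 2*exp(x))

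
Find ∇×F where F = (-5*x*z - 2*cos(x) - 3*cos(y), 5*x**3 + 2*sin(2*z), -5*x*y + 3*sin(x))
(-5*x - 4*cos(2*z), -5*x + 5*y - 3*cos(x), 15*x**2 - 3*sin(y))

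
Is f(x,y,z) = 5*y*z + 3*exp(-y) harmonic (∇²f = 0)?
No, ∇²f = 3*exp(-y)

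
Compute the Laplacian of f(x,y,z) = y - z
0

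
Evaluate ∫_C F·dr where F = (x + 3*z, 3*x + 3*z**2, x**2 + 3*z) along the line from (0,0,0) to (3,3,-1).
15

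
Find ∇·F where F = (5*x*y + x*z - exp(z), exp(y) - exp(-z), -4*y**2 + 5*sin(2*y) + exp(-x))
5*y + z + exp(y)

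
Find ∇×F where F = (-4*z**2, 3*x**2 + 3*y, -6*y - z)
(-6, -8*z, 6*x)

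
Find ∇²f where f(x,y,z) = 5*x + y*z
0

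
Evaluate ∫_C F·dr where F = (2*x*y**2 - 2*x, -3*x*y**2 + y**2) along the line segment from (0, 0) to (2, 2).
-16/3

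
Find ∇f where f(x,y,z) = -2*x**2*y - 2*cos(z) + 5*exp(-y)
(-4*x*y, -2*x**2 - 5*exp(-y), 2*sin(z))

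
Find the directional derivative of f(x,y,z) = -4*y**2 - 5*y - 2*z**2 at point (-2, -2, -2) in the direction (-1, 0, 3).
12*sqrt(10)/5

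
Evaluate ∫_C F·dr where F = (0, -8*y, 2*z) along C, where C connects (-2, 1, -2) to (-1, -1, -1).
-3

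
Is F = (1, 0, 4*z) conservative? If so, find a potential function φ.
Yes, F is conservative. φ = x + 2*z**2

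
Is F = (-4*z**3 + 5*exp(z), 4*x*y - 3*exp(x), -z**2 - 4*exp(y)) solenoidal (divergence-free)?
No, ∇·F = 4*x - 2*z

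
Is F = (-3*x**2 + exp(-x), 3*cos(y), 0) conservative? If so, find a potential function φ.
Yes, F is conservative. φ = -x**3 + 3*sin(y) - exp(-x)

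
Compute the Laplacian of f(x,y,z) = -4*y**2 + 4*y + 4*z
-8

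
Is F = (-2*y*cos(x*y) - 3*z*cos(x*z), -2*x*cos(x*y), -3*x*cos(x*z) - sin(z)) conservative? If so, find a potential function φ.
Yes, F is conservative. φ = -2*sin(x*y) - 3*sin(x*z) + cos(z)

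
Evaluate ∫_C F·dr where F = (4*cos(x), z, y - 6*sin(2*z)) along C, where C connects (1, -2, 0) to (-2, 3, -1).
-6 - 4*sin(2) - 4*sin(1) + 3*cos(2)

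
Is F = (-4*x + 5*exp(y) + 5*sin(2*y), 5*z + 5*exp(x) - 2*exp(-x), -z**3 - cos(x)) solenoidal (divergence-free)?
No, ∇·F = -3*z**2 - 4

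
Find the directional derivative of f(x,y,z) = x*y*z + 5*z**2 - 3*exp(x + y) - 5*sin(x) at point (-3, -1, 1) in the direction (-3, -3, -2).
sqrt(22)*(15*exp(4)*cos(3) - 14*exp(4) + 18)*exp(-4)/22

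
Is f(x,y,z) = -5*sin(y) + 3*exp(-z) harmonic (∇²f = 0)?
No, ∇²f = 5*sin(y) + 3*exp(-z)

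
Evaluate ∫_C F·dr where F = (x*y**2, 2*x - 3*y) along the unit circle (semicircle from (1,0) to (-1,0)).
pi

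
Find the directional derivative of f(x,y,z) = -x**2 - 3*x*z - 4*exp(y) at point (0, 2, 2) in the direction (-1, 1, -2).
sqrt(6)*(3 - 2*exp(2))/3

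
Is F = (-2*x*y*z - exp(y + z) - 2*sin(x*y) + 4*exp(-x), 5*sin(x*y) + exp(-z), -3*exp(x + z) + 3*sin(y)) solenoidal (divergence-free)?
No, ∇·F = 5*x*cos(x*y) - 2*y*z - 2*y*cos(x*y) - 3*exp(x + z) - 4*exp(-x)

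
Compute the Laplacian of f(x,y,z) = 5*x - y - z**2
-2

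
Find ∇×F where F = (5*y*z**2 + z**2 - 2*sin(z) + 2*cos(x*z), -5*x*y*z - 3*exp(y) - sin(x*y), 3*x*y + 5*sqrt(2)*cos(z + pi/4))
(x*(5*y + 3), -2*x*sin(x*z) + 10*y*z - 3*y + 2*z - 2*cos(z), -5*y*z - y*cos(x*y) - 5*z**2)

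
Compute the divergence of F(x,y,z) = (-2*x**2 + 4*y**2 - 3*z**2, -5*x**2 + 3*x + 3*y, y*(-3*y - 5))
3 - 4*x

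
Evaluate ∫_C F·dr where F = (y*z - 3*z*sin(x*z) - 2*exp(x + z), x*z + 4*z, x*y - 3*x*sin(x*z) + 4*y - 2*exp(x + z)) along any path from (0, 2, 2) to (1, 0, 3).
-2*exp(4) - 19 + 3*cos(3) + 2*exp(2)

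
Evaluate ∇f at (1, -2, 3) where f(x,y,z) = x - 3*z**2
(1, 0, -18)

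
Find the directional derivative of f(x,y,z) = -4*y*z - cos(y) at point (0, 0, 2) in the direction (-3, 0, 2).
0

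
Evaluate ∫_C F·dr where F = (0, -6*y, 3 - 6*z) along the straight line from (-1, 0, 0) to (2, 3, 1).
-27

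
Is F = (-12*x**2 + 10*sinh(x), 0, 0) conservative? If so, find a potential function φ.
Yes, F is conservative. φ = -4*x**3 + 10*cosh(x)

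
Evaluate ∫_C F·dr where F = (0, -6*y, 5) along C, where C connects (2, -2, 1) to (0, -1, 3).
19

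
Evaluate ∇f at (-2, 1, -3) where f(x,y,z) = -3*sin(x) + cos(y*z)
(-3*cos(2), -3*sin(3), sin(3))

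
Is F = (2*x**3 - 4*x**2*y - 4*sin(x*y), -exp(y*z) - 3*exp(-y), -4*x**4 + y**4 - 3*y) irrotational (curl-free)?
No, ∇×F = (4*y**3 + y*exp(y*z) - 3, 16*x**3, 4*x*(x + cos(x*y)))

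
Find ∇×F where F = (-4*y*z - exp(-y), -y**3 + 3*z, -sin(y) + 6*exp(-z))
(-cos(y) - 3, -4*y, 4*z - exp(-y))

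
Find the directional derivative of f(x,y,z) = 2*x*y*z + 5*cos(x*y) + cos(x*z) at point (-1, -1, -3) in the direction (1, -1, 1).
2*sqrt(3)*(2*sin(3) + 1)/3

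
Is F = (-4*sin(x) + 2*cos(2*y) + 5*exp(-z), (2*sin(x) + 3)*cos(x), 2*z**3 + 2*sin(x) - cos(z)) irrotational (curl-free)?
No, ∇×F = (0, -2*cos(x) - 5*exp(-z), -3*sin(x) + 4*sin(2*y) + 2*cos(2*x))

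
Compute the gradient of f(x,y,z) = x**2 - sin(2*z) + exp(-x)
(2*x - exp(-x), 0, -2*cos(2*z))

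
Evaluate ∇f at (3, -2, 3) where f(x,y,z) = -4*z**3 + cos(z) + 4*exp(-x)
(-4*exp(-3), 0, -108 - sin(3))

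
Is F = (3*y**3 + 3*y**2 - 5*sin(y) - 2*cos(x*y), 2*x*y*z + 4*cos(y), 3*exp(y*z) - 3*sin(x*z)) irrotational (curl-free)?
No, ∇×F = (-2*x*y + 3*z*exp(y*z), 3*z*cos(x*z), -2*x*sin(x*y) - 9*y**2 + 2*y*z - 6*y + 5*cos(y))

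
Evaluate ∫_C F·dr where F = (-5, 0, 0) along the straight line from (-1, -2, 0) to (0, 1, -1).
-5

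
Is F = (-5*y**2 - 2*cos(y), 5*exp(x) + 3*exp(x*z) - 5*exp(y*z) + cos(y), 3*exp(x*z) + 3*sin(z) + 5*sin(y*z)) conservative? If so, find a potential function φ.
No, ∇×F = (-3*x*exp(x*z) + 5*y*exp(y*z) + 5*z*cos(y*z), -3*z*exp(x*z), 10*y + 3*z*exp(x*z) + 5*exp(x) - 2*sin(y)) ≠ 0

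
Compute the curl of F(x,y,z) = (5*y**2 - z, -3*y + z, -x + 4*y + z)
(3, 0, -10*y)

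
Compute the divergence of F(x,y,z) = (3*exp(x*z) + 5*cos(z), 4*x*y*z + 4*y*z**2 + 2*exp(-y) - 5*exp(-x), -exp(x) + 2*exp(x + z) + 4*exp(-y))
4*x*z + 4*z**2 + 3*z*exp(x*z) + 2*exp(x + z) - 2*exp(-y)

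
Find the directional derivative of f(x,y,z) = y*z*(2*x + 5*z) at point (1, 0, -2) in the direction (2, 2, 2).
16*sqrt(3)/3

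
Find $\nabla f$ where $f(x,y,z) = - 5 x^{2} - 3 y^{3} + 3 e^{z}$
(-10*x, -9*y**2, 3*exp(z))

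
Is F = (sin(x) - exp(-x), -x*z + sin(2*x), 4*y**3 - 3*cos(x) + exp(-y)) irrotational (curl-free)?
No, ∇×F = (x + 12*y**2 - exp(-y), -3*sin(x), -z + 2*cos(2*x))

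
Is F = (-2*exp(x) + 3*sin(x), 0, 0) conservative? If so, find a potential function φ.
Yes, F is conservative. φ = -2*exp(x) - 3*cos(x)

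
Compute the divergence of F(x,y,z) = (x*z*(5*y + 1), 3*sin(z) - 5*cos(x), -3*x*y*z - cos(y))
-3*x*y + z*(5*y + 1)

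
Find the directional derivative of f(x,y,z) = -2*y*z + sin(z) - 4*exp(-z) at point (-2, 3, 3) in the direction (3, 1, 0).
-3*sqrt(10)/5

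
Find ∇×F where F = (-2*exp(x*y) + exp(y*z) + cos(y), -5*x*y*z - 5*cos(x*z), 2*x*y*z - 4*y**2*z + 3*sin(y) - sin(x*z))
(5*x*y + 2*x*z - 5*x*sin(x*z) - 8*y*z + 3*cos(y), -2*y*z + y*exp(y*z) + z*cos(x*z), 2*x*exp(x*y) - 5*y*z - z*exp(y*z) + 5*z*sin(x*z) + sin(y))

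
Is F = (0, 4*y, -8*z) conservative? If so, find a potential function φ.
Yes, F is conservative. φ = 2*y**2 - 4*z**2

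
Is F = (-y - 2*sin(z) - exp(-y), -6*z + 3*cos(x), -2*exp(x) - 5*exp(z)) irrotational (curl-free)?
No, ∇×F = (6, 2*exp(x) - 2*cos(z), -3*sin(x) + 1 - exp(-y))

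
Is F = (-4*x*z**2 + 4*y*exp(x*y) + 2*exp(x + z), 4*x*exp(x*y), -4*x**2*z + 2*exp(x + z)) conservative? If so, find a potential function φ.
Yes, F is conservative. φ = -2*x**2*z**2 + 4*exp(x*y) + 2*exp(x + z)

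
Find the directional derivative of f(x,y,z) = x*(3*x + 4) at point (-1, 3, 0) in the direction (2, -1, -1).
-2*sqrt(6)/3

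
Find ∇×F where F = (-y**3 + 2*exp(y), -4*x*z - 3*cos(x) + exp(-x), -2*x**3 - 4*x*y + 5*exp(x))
(0, 6*x**2 + 4*y - 5*exp(x), 3*y**2 - 4*z - 2*exp(y) + 3*sin(x) - exp(-x))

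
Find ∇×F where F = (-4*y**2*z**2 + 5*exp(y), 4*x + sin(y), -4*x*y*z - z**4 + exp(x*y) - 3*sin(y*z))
(-4*x*z + x*exp(x*y) - 3*z*cos(y*z), y*(-8*y*z + 4*z - exp(x*y)), 8*y*z**2 - 5*exp(y) + 4)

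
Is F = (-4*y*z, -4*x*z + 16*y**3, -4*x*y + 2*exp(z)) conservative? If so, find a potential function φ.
Yes, F is conservative. φ = -4*x*y*z + 4*y**4 + 2*exp(z)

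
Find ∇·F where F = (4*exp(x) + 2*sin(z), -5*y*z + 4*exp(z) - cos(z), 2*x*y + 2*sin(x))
-5*z + 4*exp(x)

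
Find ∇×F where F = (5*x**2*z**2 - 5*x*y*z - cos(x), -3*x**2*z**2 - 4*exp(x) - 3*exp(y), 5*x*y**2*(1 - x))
(2*x*(3*x*z - 5*y*(x - 1)), 10*x**2*z + 10*x*y**2 - 5*x*y - 5*y**2, -6*x*z**2 + 5*x*z - 4*exp(x))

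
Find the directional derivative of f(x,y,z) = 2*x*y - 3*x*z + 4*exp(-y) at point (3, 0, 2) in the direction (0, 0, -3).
9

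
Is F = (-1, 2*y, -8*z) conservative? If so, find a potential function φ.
Yes, F is conservative. φ = -x + y**2 - 4*z**2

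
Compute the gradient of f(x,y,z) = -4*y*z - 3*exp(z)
(0, -4*z, -4*y - 3*exp(z))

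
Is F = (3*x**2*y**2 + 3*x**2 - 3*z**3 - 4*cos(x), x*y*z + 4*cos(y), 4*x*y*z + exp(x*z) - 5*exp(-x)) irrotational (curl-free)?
No, ∇×F = (x*(-y + 4*z), (z*(-4*y - 9*z - exp(x*z))*exp(x) - 5)*exp(-x), y*(-6*x**2 + z))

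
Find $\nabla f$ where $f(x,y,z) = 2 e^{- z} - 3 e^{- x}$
(3*exp(-x), 0, -2*exp(-z))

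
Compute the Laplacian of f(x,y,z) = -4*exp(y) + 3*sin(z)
-4*exp(y) - 3*sin(z)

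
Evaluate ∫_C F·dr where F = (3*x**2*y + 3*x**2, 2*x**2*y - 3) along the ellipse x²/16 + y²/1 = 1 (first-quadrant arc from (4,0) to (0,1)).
-59 - 12*pi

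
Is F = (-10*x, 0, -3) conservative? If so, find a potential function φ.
Yes, F is conservative. φ = -5*x**2 - 3*z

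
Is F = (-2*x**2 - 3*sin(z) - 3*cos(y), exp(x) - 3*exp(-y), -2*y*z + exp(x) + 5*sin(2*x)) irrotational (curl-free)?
No, ∇×F = (-2*z, -exp(x) - 10*cos(2*x) - 3*cos(z), exp(x) - 3*sin(y))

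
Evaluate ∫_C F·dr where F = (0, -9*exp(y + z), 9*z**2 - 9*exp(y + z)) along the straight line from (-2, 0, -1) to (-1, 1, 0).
3 - 18*sinh(1)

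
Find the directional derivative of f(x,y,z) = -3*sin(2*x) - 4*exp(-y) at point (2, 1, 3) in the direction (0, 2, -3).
8*sqrt(13)*exp(-1)/13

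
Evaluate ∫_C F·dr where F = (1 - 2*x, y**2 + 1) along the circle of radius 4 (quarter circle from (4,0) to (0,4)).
112/3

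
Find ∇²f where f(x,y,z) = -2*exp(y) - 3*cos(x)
-2*exp(y) + 3*cos(x)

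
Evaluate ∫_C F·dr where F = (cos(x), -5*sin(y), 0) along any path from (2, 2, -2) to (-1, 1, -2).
-sin(2) - sin(1) - 5*cos(2) + 5*cos(1)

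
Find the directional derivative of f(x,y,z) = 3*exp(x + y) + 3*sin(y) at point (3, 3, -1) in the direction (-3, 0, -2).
-9*sqrt(13)*exp(6)/13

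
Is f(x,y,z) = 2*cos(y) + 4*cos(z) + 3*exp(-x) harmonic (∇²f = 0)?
No, ∇²f = -2*cos(y) - 4*cos(z) + 3*exp(-x)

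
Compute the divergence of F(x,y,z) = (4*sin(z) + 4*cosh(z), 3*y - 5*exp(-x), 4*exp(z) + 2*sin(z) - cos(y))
4*exp(z) + 2*cos(z) + 3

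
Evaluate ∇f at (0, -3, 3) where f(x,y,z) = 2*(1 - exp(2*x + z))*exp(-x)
(-2*exp(3) - 2, 0, -2*exp(3))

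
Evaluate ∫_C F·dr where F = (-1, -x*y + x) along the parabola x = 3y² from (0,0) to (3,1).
-11/4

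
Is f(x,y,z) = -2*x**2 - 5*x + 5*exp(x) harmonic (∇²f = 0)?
No, ∇²f = 5*exp(x) - 4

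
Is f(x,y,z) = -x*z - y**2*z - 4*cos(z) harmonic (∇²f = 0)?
No, ∇²f = -2*z + 4*cos(z)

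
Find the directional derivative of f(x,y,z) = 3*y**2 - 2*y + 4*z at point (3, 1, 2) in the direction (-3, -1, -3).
-16*sqrt(19)/19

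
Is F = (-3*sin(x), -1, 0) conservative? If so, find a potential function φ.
Yes, F is conservative. φ = -y + 3*cos(x)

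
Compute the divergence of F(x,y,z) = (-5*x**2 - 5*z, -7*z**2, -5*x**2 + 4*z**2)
-10*x + 8*z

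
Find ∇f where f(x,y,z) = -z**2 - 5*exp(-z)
(0, 0, -2*z + 5*exp(-z))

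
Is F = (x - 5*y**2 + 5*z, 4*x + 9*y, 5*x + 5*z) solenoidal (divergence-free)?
No, ∇·F = 15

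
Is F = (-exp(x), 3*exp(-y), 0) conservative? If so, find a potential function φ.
Yes, F is conservative. φ = -exp(x) - 3*exp(-y)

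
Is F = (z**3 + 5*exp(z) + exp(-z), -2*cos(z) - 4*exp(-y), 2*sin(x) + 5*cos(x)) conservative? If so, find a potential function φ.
No, ∇×F = (-2*sin(z), 3*z**2 + 5*exp(z) + 5*sin(x) - 2*cos(x) - exp(-z), 0) ≠ 0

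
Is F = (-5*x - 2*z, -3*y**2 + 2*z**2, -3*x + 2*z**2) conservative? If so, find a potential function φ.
No, ∇×F = (-4*z, 1, 0) ≠ 0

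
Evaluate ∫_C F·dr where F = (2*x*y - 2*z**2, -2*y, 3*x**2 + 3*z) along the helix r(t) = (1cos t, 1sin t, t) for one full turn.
pi*(3 - 2*pi)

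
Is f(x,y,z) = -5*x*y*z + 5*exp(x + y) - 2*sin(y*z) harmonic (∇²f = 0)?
No, ∇²f = 2*y**2*sin(y*z) + 2*z**2*sin(y*z) + 10*exp(x + y)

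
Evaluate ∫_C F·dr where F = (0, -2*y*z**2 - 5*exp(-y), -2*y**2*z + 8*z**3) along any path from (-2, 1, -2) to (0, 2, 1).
-30 - 5*exp(-1) + 5*exp(-2)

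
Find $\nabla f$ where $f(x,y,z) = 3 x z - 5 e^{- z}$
(3*z, 0, 3*x + 5*exp(-z))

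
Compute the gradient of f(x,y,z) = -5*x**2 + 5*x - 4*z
(5 - 10*x, 0, -4)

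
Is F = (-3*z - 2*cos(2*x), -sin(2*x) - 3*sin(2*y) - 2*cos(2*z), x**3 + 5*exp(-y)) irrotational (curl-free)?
No, ∇×F = (-4*sin(2*z) - 5*exp(-y), -3*x**2 - 3, -2*cos(2*x))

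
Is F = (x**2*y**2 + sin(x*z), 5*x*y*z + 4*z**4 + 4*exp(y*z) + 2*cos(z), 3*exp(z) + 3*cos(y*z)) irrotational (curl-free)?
No, ∇×F = (-5*x*y - 4*y*exp(y*z) - 16*z**3 - 3*z*sin(y*z) + 2*sin(z), x*cos(x*z), y*(-2*x**2 + 5*z))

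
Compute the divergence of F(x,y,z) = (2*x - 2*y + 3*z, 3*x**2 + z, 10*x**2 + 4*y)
2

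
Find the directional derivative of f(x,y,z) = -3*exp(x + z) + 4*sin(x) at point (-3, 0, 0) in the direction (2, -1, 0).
2*sqrt(5)*(4*exp(3)*cos(3) - 3)*exp(-3)/5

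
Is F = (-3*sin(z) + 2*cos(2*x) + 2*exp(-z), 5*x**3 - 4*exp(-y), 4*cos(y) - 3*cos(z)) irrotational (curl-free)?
No, ∇×F = (-4*sin(y), -3*cos(z) - 2*exp(-z), 15*x**2)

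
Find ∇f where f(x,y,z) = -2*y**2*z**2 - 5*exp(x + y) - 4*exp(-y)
(-5*exp(x + y), -4*y*z**2 - 5*exp(x + y) + 4*exp(-y), -4*y**2*z)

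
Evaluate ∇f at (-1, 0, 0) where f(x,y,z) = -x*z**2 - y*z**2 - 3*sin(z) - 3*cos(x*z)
(0, 0, -3)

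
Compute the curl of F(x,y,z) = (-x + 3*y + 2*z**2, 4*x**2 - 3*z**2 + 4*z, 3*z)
(6*z - 4, 4*z, 8*x - 3)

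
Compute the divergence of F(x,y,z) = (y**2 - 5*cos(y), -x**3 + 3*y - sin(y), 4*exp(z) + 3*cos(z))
4*exp(z) - 3*sin(z) - cos(y) + 3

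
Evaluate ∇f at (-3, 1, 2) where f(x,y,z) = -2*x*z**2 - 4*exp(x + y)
(-8 - 4*exp(-2), -4*exp(-2), 24)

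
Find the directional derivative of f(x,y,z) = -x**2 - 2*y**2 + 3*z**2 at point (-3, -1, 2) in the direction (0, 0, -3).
-12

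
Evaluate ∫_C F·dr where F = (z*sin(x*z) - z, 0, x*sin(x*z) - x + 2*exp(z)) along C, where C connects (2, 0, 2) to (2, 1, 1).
-2*exp(2) + cos(4) - cos(2) + 2 + 2*E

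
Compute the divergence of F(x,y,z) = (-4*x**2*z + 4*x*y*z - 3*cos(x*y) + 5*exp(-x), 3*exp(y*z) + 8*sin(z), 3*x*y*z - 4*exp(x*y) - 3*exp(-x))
3*x*y - 8*x*z + 4*y*z + 3*y*sin(x*y) + 3*z*exp(y*z) - 5*exp(-x)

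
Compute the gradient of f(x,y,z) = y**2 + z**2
(0, 2*y, 2*z)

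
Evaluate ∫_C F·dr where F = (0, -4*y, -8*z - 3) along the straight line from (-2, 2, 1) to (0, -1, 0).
13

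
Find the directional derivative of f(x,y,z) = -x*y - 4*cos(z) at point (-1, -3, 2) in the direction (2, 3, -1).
sqrt(14)*(9 - 4*sin(2))/14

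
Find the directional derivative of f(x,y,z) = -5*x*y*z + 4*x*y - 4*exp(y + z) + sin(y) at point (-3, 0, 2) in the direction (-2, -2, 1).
-38/3 + 4*exp(2)/3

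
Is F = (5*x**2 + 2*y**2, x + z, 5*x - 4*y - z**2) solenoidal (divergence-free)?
No, ∇·F = 10*x - 2*z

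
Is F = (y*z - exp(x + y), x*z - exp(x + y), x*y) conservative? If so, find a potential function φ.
Yes, F is conservative. φ = x*y*z - exp(x + y)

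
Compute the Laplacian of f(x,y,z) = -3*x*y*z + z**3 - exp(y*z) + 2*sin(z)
-y**2*exp(y*z) - z**2*exp(y*z) + 6*z - 2*sin(z)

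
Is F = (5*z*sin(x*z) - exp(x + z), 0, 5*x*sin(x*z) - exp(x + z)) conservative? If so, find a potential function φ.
Yes, F is conservative. φ = -exp(x + z) - 5*cos(x*z)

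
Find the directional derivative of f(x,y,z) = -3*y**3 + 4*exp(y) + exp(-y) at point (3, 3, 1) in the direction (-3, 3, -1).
3*sqrt(19)*(-81*exp(3) - 1 + 4*exp(6))*exp(-3)/19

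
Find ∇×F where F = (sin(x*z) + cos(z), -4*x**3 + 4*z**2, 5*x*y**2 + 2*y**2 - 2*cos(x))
(10*x*y + 4*y - 8*z, x*cos(x*z) - 5*y**2 - 2*sin(x) - sin(z), -12*x**2)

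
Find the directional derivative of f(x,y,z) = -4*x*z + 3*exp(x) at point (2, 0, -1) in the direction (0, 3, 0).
0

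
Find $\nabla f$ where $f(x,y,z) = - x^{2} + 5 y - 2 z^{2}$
(-2*x, 5, -4*z)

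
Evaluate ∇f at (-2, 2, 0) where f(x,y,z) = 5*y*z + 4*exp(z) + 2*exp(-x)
(-2*exp(2), 0, 14)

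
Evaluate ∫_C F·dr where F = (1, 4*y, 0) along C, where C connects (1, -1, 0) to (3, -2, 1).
8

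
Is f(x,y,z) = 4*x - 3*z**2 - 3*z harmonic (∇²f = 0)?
No, ∇²f = -6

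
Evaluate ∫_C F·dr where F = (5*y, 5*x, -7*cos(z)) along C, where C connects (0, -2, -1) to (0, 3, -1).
0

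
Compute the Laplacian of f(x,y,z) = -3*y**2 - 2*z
-6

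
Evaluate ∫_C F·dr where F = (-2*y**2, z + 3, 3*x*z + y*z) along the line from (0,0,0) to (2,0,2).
8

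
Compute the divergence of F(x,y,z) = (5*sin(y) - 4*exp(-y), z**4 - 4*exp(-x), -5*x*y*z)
-5*x*y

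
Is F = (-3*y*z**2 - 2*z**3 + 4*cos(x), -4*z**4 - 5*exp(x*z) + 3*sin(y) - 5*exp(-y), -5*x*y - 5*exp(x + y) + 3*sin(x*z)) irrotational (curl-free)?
No, ∇×F = (5*x*exp(x*z) - 5*x + 16*z**3 - 5*exp(x + y), -6*y*z + 5*y - 6*z**2 - 3*z*cos(x*z) + 5*exp(x + y), z*(3*z - 5*exp(x*z)))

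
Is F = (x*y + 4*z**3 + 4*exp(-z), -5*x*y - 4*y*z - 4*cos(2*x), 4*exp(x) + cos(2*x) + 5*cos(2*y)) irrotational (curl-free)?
No, ∇×F = (4*y - 10*sin(2*y), 12*z**2 - 4*exp(x) + 2*sin(2*x) - 4*exp(-z), -x - 5*y + 8*sin(2*x))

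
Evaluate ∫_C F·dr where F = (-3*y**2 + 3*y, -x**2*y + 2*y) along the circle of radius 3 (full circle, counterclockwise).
-27*pi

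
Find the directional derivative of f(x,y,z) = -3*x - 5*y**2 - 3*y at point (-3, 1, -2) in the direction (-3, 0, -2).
9*sqrt(13)/13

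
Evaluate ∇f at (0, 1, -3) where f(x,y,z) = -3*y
(0, -3, 0)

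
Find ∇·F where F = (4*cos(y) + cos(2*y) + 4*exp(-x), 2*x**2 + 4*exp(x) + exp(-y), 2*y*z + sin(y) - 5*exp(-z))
2*y + 5*exp(-z) - exp(-y) - 4*exp(-x)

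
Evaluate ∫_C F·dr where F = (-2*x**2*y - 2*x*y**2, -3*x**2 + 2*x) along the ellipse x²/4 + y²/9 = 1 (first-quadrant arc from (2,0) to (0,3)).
-6 + 6*pi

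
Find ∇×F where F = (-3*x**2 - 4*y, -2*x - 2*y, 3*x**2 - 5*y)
(-5, -6*x, 2)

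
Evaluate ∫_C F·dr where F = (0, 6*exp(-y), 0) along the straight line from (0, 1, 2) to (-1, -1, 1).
-12*sinh(1)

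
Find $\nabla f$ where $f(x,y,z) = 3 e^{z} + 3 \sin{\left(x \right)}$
(3*cos(x), 0, 3*exp(z))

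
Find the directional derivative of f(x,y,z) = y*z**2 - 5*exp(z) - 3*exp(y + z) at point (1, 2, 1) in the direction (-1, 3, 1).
sqrt(11)*(-12*exp(3) - 5*E + 7)/11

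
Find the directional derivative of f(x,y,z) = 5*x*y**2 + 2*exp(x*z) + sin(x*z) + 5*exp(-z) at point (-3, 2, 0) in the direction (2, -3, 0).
220*sqrt(13)/13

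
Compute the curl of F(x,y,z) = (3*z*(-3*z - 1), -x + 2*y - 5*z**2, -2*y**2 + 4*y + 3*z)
(-4*y + 10*z + 4, -18*z - 3, -1)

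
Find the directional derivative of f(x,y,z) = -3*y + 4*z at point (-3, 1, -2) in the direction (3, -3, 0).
3*sqrt(2)/2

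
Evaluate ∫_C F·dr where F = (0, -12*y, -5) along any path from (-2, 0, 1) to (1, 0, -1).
10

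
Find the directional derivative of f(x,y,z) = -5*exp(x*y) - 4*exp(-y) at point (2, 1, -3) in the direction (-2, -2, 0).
sqrt(2)*(-4 + 15*exp(3))*exp(-1)/2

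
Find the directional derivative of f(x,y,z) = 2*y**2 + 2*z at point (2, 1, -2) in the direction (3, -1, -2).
-4*sqrt(14)/7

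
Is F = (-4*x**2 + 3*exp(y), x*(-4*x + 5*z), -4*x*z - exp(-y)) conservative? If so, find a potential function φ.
No, ∇×F = (-5*x + exp(-y), 4*z, -8*x + 5*z - 3*exp(y)) ≠ 0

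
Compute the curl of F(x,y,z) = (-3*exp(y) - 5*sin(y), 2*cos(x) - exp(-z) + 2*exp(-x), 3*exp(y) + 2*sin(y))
(3*exp(y) + 2*cos(y) - exp(-z), 0, 3*exp(y) - 2*sin(x) + 5*cos(y) - 2*exp(-x))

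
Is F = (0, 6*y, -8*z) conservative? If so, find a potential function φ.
Yes, F is conservative. φ = 3*y**2 - 4*z**2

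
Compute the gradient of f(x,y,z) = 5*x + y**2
(5, 2*y, 0)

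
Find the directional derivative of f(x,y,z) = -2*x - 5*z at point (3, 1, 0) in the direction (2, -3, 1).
-9*sqrt(14)/14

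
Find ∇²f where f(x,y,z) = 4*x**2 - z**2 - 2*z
6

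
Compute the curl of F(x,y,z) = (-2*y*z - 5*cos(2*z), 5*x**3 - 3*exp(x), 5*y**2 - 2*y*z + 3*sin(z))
(10*y - 2*z, -2*y + 10*sin(2*z), 15*x**2 + 2*z - 3*exp(x))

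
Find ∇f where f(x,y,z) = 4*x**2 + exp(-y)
(8*x, -exp(-y), 0)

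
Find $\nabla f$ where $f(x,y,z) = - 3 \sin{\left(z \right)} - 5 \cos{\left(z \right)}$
(0, 0, 5*sin(z) - 3*cos(z))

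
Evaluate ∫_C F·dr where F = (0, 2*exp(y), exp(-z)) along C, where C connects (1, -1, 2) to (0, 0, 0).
-2*exp(-1) + exp(-2) + 1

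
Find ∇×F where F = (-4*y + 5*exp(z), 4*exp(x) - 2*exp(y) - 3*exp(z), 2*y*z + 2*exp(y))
(2*z + 2*exp(y) + 3*exp(z), 5*exp(z), 4*exp(x) + 4)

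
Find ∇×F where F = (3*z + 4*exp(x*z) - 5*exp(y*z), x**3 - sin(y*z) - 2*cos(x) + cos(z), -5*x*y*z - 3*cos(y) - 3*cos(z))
(-5*x*z + y*cos(y*z) + 3*sin(y) + sin(z), 4*x*exp(x*z) + 5*y*z - 5*y*exp(y*z) + 3, 3*x**2 + 5*z*exp(y*z) + 2*sin(x))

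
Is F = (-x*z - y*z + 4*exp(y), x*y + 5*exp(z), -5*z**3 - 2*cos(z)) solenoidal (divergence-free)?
No, ∇·F = x - 15*z**2 - z + 2*sin(z)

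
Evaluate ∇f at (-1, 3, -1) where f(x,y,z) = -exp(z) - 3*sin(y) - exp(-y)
(0, exp(-3) - 3*cos(3), -exp(-1))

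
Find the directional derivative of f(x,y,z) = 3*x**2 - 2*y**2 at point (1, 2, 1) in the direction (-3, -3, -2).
3*sqrt(22)/11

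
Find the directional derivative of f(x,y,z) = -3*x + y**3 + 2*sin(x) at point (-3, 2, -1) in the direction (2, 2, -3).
2*sqrt(17)*(2*cos(3) + 9)/17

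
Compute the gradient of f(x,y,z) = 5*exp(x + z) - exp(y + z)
(5*exp(x + z), -exp(y + z), 5*exp(x + z) - exp(y + z))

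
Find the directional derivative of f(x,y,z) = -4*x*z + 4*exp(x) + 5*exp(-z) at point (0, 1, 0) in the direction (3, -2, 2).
2*sqrt(17)/17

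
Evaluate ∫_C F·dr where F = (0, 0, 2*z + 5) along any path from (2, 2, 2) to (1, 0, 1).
-8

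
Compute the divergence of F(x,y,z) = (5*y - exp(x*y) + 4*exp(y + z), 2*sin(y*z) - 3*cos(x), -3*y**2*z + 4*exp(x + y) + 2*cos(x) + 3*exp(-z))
-3*y**2 - y*exp(x*y) + 2*z*cos(y*z) - 3*exp(-z)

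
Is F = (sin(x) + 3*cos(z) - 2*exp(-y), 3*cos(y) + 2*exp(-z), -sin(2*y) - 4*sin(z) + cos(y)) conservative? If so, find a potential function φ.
No, ∇×F = (-sin(y) - 2*cos(2*y) + 2*exp(-z), -3*sin(z), -2*exp(-y)) ≠ 0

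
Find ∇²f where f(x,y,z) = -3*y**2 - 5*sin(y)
5*sin(y) - 6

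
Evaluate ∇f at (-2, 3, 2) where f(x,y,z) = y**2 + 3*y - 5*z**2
(0, 9, -20)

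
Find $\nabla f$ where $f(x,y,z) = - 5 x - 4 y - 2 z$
(-5, -4, -2)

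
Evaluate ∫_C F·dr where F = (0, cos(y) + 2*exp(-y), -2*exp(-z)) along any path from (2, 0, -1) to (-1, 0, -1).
0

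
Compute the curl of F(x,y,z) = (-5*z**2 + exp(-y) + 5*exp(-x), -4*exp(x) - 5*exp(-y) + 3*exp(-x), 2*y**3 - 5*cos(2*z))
(6*y**2, -10*z, -4*exp(x) + exp(-y) - 3*exp(-x))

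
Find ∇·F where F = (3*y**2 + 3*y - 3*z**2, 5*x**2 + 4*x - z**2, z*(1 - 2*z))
1 - 4*z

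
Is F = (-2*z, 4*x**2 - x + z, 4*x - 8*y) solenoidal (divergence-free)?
Yes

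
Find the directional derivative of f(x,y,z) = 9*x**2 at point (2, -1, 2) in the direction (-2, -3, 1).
-36*sqrt(14)/7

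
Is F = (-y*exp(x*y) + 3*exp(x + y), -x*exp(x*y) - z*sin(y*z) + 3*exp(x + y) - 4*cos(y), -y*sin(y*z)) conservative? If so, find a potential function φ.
Yes, F is conservative. φ = -exp(x*y) + 3*exp(x + y) - 4*sin(y) + cos(y*z)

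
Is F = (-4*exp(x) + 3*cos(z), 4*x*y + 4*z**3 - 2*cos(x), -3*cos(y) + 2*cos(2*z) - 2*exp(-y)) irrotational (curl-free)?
No, ∇×F = (-12*z**2 + 3*sin(y) + 2*exp(-y), -3*sin(z), 4*y + 2*sin(x))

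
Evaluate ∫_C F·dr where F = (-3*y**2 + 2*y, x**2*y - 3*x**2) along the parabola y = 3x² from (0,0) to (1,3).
-49/10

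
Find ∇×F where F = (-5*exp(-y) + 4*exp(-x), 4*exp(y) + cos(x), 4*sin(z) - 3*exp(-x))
(0, -3*exp(-x), -sin(x) - 5*exp(-y))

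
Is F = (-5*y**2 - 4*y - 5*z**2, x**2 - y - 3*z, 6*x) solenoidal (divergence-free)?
No, ∇·F = -1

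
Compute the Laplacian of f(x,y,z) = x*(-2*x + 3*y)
-4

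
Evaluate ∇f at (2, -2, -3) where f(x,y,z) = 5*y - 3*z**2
(0, 5, 18)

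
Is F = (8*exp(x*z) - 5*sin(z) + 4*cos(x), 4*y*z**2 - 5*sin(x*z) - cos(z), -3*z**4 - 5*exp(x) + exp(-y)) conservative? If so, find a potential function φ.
No, ∇×F = (5*x*cos(x*z) - 8*y*z - sin(z) - exp(-y), 8*x*exp(x*z) + 5*exp(x) - 5*cos(z), -5*z*cos(x*z)) ≠ 0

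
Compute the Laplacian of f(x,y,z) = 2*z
0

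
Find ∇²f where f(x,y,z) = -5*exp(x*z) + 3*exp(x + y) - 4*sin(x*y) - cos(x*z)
x**2*(-5*exp(x*z) + cos(x*z)) + 4*x**2*sin(x*y) + 4*y**2*sin(x*y) - 5*z**2*exp(x*z) + z**2*cos(x*z) + 6*exp(x + y)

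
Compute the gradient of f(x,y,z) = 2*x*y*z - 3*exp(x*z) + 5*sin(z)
(z*(2*y - 3*exp(x*z)), 2*x*z, 2*x*y - 3*x*exp(x*z) + 5*cos(z))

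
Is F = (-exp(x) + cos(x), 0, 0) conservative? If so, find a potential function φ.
Yes, F is conservative. φ = -exp(x) + sin(x)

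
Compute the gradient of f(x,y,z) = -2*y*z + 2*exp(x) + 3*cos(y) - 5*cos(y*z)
(2*exp(x), 5*z*sin(y*z) - 2*z - 3*sin(y), y*(5*sin(y*z) - 2))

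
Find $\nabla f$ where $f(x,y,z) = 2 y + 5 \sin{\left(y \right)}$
(0, 5*cos(y) + 2, 0)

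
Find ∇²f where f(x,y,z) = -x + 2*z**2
4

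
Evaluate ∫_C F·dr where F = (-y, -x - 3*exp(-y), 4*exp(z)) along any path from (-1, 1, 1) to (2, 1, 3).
-4*E - 3 + 4*exp(3)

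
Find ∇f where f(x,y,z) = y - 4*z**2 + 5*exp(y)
(0, 5*exp(y) + 1, -8*z)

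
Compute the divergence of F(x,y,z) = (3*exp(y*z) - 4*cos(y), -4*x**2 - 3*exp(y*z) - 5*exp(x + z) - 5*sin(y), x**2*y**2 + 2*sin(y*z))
2*y*cos(y*z) - 3*z*exp(y*z) - 5*cos(y)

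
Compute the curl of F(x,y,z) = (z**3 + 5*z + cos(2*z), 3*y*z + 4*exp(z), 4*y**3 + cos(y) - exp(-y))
(12*y**2 - 3*y - 4*exp(z) - sin(y) + exp(-y), 3*z**2 - 2*sin(2*z) + 5, 0)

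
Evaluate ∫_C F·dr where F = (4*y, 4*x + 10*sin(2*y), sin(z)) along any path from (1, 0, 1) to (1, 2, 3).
cos(1) - cos(3) - 5*cos(4) + 13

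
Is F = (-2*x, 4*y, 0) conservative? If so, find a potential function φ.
Yes, F is conservative. φ = -x**2 + 2*y**2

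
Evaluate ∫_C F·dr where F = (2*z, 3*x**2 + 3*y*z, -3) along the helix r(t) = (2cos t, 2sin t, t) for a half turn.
-10*pi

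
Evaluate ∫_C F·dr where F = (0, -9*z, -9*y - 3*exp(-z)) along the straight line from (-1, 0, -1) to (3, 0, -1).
0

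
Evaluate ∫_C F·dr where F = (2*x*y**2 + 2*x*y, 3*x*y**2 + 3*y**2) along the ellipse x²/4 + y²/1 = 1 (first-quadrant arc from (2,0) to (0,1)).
-11/3 + 3*pi/8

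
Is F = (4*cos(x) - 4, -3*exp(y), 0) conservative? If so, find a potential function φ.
Yes, F is conservative. φ = -4*x - 3*exp(y) + 4*sin(x)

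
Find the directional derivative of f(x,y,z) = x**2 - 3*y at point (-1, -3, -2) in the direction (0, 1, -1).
-3*sqrt(2)/2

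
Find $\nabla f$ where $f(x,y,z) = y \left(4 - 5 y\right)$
(0, 4 - 10*y, 0)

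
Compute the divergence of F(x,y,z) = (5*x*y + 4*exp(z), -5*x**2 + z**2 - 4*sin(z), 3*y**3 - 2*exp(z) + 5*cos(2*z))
5*y - 2*exp(z) - 10*sin(2*z)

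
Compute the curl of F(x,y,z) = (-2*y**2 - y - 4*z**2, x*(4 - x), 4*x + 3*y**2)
(6*y, -8*z - 4, -2*x + 4*y + 5)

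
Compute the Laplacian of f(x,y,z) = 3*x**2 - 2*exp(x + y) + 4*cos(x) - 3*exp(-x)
-4*exp(x + y) - 4*cos(x) + 6 - 3*exp(-x)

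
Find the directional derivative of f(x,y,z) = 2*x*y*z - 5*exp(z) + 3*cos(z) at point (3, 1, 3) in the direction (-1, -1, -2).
sqrt(6)*(-6 + sin(3) + 5*exp(3)/3)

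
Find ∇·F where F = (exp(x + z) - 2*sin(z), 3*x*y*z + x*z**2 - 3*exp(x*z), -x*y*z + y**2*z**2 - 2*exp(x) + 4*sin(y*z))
-x*y + 3*x*z + 2*y**2*z + 4*y*cos(y*z) + exp(x + z)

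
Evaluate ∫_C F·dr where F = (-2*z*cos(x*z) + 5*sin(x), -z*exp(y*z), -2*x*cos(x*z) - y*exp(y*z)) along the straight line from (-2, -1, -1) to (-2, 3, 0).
-1 + 2*sin(2) + E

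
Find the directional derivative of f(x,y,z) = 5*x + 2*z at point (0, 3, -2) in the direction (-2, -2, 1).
-8/3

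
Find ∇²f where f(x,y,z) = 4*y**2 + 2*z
8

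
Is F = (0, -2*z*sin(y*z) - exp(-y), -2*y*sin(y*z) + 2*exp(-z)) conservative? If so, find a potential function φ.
Yes, F is conservative. φ = 2*cos(y*z) - 2*exp(-z) + exp(-y)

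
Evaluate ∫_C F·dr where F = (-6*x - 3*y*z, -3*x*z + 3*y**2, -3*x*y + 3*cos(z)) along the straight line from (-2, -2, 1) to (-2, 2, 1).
40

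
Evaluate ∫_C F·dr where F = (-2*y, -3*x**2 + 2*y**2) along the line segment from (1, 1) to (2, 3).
-2/3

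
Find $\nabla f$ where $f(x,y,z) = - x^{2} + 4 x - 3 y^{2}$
(4 - 2*x, -6*y, 0)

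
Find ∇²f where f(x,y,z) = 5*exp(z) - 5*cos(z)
5*exp(z) + 5*cos(z)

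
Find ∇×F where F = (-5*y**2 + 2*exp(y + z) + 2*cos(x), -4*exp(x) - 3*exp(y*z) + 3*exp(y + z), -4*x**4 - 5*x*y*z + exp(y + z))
(-5*x*z + 3*y*exp(y*z) - 2*exp(y + z), 16*x**3 + 5*y*z + 2*exp(y + z), 10*y - 4*exp(x) - 2*exp(y + z))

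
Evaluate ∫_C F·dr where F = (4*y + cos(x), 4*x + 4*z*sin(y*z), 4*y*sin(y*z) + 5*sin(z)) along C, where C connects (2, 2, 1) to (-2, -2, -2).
-2*sin(2) - cos(2) - 4*cos(4) + 5*cos(1)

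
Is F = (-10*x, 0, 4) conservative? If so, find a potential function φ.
Yes, F is conservative. φ = -5*x**2 + 4*z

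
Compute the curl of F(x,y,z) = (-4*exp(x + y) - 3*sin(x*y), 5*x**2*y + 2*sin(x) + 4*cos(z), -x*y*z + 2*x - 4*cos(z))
(-x*z + 4*sin(z), y*z - 2, 10*x*y + 3*x*cos(x*y) + 4*exp(x + y) + 2*cos(x))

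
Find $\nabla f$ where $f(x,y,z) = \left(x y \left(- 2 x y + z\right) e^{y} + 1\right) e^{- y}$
(y*(-4*x*y + z), -4*x**2*y + x*z - exp(-y), x*y)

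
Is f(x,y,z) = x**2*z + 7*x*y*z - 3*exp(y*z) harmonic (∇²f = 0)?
No, ∇²f = -3*y**2*exp(y*z) - 3*z**2*exp(y*z) + 2*z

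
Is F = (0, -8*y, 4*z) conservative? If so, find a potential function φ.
Yes, F is conservative. φ = -4*y**2 + 2*z**2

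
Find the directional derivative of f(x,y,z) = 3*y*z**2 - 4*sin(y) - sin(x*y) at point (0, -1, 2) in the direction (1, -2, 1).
sqrt(6)*(-35 + 8*cos(1))/6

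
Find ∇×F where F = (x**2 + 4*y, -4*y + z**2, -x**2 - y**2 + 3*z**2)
(-2*y - 2*z, 2*x, -4)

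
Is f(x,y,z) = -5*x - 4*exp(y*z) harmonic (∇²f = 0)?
No, ∇²f = 4*(-y**2 - z**2)*exp(y*z)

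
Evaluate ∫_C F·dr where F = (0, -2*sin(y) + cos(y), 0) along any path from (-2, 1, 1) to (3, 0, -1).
-2*cos(1) - sin(1) + 2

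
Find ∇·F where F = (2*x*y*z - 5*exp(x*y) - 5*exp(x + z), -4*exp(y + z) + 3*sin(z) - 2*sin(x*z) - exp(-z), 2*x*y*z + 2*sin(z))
2*x*y + 2*y*z - 5*y*exp(x*y) - 5*exp(x + z) - 4*exp(y + z) + 2*cos(z)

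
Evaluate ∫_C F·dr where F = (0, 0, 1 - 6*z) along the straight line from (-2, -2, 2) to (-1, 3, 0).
10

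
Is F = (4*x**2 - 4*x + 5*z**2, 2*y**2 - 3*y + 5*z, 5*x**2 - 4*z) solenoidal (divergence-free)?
No, ∇·F = 8*x + 4*y - 11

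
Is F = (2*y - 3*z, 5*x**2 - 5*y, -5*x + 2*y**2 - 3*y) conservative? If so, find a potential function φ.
No, ∇×F = (4*y - 3, 2, 10*x - 2) ≠ 0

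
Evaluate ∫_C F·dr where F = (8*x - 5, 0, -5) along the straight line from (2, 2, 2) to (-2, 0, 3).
15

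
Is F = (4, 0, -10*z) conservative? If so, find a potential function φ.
Yes, F is conservative. φ = 4*x - 5*z**2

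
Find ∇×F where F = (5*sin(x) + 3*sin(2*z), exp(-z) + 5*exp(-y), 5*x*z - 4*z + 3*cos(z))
(exp(-z), -5*z + 6*cos(2*z), 0)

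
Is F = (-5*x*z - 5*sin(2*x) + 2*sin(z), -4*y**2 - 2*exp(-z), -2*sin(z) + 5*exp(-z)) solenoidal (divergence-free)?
No, ∇·F = -8*y - 5*z - 10*cos(2*x) - 2*cos(z) - 5*exp(-z)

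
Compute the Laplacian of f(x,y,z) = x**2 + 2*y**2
6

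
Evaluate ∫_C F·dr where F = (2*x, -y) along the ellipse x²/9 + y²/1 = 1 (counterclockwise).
0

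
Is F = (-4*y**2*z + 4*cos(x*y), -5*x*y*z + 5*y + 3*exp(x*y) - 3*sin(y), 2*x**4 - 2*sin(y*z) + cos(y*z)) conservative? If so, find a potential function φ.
No, ∇×F = (5*x*y - z*sin(y*z) - 2*z*cos(y*z), -8*x**3 - 4*y**2, 4*x*sin(x*y) + 3*y*z + 3*y*exp(x*y)) ≠ 0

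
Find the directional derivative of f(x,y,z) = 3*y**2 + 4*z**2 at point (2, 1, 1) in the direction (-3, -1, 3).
18*sqrt(19)/19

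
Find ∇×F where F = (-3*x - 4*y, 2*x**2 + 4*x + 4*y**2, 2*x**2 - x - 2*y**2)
(-4*y, 1 - 4*x, 4*x + 8)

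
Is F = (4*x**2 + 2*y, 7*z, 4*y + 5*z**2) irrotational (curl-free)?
No, ∇×F = (-3, 0, -2)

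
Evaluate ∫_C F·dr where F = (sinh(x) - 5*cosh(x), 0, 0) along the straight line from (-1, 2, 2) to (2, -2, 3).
-5*sinh(2) - 5*sinh(1) - cosh(1) + cosh(2)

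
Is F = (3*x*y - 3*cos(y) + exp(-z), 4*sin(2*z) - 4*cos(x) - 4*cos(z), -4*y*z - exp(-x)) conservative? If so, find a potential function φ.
No, ∇×F = (-4*z - 4*sin(z) - 8*cos(2*z), -exp(-z) - exp(-x), -3*x + 4*sin(x) - 3*sin(y)) ≠ 0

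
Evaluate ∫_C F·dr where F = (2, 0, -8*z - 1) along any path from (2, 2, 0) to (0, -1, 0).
-4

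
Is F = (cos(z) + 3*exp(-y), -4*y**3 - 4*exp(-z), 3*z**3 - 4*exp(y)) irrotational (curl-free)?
No, ∇×F = (-4*exp(y) - 4*exp(-z), -sin(z), 3*exp(-y))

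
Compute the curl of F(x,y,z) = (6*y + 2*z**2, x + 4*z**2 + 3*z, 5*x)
(-8*z - 3, 4*z - 5, -5)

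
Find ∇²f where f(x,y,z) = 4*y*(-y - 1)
-8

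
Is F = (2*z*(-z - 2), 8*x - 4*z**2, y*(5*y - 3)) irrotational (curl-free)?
No, ∇×F = (10*y + 8*z - 3, -4*z - 4, 8)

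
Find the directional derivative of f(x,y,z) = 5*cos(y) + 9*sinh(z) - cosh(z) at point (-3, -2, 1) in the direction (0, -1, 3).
-sqrt(10)*(-27*cosh(1) + 3*sinh(1) + 5*sin(2))/10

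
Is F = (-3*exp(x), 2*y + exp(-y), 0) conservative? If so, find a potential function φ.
Yes, F is conservative. φ = y**2 - 3*exp(x) - exp(-y)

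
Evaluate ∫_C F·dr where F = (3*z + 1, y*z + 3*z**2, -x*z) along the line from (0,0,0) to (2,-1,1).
11/3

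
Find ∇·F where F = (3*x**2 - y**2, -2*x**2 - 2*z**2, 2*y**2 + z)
6*x + 1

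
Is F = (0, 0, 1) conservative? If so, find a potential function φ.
Yes, F is conservative. φ = z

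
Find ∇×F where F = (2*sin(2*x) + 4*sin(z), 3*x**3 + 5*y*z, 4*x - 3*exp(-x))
(-5*y, 4*cos(z) - 4 - 3*exp(-x), 9*x**2)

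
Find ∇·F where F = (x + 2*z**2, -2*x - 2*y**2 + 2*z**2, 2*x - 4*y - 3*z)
-4*y - 2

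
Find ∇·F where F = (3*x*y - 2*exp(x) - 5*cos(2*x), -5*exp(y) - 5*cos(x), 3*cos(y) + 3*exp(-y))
3*y - 2*exp(x) - 5*exp(y) + 10*sin(2*x)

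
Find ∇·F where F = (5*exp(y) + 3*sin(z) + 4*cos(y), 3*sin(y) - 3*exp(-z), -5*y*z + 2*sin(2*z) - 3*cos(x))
-5*y + 3*cos(y) + 4*cos(2*z)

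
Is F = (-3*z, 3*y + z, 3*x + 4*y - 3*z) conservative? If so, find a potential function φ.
No, ∇×F = (3, -6, 0) ≠ 0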